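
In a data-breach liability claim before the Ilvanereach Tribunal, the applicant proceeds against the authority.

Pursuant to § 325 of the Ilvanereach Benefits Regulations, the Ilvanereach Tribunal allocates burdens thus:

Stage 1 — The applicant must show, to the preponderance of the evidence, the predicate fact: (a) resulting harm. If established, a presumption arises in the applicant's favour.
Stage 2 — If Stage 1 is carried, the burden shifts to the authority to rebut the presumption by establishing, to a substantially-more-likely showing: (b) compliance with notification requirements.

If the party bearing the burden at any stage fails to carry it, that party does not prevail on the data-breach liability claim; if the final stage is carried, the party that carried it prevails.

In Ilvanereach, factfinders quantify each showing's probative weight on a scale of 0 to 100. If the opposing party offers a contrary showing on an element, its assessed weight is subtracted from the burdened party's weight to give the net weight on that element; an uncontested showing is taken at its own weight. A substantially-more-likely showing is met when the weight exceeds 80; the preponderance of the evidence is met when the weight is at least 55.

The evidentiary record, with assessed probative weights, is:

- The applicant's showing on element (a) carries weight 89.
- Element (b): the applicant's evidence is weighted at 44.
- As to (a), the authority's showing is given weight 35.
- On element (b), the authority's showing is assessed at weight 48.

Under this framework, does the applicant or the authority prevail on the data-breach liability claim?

authority

Stage 1 (applicant, the preponderance of the evidence, weight is at least 55): (a) net 89−35=54 < 55 — fails.
  Stage 1 not carried; the applicant fails its burden.
The authority prevails.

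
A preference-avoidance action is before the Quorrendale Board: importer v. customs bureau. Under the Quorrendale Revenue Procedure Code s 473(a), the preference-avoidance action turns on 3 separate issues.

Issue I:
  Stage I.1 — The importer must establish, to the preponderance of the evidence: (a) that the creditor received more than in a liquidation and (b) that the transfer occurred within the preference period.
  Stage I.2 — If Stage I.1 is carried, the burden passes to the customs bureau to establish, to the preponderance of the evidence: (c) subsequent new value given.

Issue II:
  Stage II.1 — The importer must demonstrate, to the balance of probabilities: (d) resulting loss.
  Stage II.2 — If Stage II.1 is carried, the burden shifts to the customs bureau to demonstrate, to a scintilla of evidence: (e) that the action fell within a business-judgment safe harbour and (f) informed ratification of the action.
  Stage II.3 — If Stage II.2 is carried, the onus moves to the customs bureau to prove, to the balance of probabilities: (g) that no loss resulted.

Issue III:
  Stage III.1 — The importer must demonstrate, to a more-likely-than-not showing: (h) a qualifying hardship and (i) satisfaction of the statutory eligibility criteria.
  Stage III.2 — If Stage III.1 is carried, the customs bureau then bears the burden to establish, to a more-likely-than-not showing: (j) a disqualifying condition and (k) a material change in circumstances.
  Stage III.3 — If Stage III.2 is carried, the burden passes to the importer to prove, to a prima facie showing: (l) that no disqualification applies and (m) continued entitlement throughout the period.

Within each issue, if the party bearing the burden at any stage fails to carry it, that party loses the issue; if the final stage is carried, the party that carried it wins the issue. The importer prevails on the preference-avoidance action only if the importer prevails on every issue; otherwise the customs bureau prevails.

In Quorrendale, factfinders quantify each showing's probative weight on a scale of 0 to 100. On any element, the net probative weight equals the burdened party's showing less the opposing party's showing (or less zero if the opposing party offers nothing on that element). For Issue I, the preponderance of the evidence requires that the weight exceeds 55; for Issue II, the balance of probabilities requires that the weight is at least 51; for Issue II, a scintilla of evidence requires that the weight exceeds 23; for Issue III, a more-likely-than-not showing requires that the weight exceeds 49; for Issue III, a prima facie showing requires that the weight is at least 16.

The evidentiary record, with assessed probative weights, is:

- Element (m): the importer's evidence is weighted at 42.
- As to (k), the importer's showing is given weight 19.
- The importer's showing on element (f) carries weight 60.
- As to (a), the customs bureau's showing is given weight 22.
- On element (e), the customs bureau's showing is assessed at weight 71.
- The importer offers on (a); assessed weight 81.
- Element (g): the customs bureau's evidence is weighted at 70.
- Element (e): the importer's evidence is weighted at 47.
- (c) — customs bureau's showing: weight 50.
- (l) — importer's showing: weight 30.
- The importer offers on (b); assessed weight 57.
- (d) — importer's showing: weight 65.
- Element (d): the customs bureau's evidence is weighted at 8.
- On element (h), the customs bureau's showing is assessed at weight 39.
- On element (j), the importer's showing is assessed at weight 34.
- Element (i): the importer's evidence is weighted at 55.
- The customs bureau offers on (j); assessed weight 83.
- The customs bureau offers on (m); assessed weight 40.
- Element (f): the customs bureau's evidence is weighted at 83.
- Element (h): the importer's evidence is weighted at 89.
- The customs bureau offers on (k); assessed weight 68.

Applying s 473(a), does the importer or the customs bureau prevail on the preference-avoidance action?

importer

— Issue I —
At Stage I.1 the importer must meet the preponderance of the evidence (weight exceeds 55): on (a) the weight is 81 less the opposing 22 gives net 59, > 55, so (a) meets the standard; on (b) the weight is 57, > 55, so (b) meets the standard.
  All elements met. The burden passes to the customs bureau.
At Stage I.2 the customs bureau must meet the preponderance of the evidence (weight exceeds 55): on (c) the weight is 50, ≤ 55, so (c) does not meet the standard.
  Stage I.2 not carried; the customs bureau fails its burden.
The importer prevails on this issue.
— Issue II —
Stage II.1 — burden on importer; standard: the balance of probabilities (weight is at least 51).
    (d): 65 − 8 = 57 ≥ 51 [met]
  All elements met. The burden passes to the customs bureau.
Stage II.2 — burden on customs bureau; standard: a scintilla of evidence (weight exceeds 23).
    (e): 71 − 47 = 24 > 23 [met]
    (f): 83 − 60 = 23 ≤ 23 [not met]
  Not every element is met, so the customs bureau fails to carry Stage II.2.
The importer prevails on this issue.
— Issue III —
Stage III.1 — burden on importer; standard: a more-likely-than-not showing (weight exceeds 49).
    (h): 89 − 39 = 50 > 49 [met]
    (i): 55 > 49 [met]
  Stage III.1 is satisfied; the onus moves to the customs bureau.
Stage III.2 — burden on customs bureau; standard: a more-likely-than-not showing (weight exceeds 49).
    (j): 83 − 34 = 49 ≤ 49 [not met]
    (k): 68 − 19 = 49 ≤ 49 [not met]
  Not every element is met, so the customs bureau fails to carry Stage III.2.
So the importer prevails on this issue.
Per-issue: Issue I → importer; Issue II → importer; Issue III → importer. The importer must prevail on every issue; overall, the importer prevails.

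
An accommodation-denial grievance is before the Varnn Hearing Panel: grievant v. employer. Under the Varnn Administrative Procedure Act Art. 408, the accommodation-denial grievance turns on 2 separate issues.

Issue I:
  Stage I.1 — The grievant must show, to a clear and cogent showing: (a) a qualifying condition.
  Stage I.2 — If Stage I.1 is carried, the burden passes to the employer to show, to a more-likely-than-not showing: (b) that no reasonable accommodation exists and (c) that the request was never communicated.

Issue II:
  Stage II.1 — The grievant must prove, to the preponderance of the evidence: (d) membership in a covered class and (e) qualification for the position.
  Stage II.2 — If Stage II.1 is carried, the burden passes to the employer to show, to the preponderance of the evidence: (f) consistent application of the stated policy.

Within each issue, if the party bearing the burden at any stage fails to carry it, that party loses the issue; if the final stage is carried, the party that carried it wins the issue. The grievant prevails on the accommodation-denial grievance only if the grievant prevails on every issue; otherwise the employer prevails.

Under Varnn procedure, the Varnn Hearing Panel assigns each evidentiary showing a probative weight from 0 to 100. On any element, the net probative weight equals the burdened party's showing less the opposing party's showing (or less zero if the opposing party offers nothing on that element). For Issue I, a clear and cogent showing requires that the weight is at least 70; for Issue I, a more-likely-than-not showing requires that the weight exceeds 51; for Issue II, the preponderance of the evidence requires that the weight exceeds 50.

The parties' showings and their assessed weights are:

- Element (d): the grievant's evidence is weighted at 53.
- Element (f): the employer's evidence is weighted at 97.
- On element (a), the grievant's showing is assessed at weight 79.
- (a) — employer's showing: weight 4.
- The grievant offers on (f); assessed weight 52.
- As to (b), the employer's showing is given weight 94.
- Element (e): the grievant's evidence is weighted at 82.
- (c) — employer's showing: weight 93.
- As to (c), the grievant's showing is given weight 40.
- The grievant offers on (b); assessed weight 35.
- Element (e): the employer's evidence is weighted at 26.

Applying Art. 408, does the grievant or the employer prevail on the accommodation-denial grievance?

— Issue I —
At Stage I.1 the grievant must meet a clear and cogent showing (weight is at least 70): on (a) the weight is 79 less the opposing 4 gives net 75, which does reach 70, so (a) meets the standard.
  All elements met. The burden passes to the employer.
At Stage I.2 the employer must meet a more-likely-than-not showing (weight exceeds 51): on (b) the weight is 94 less the opposing 35 gives net 59, which does exceed 51, so (b) meets the standard; on (c) the weight is 93 less the opposing 40 gives net 53, > 51, so (c) meets the standard.
  Stage I.2 carried; the final stage is satisfied.
All stages carried — the employer prevails on this issue.
— Issue II —
At Stage II.1 the grievant must meet the preponderance of the evidence (weight exceeds 50): on (d) the weight is 53, > 50, so (d) meets the standard; on (e) the weight is 82 less the opposing 26 gives net 56, which does exceed 50, so (e) meets the standard.
  All elements met. The burden passes to the employer.
At Stage II.2 the employer must meet the preponderance of the evidence (weight exceeds 50): on (f) the weight is 97 less the opposing 52 gives net 45, which does not exceed 50, so (f) does not meet the standard.
  Not every element is met, so the employer fails to carry Stage II.2.
So the grievant prevails on this issue.
Per-issue: Issue I → employer; Issue II → grievant. The grievant must prevail on every issue; overall, the employer prevails.

employer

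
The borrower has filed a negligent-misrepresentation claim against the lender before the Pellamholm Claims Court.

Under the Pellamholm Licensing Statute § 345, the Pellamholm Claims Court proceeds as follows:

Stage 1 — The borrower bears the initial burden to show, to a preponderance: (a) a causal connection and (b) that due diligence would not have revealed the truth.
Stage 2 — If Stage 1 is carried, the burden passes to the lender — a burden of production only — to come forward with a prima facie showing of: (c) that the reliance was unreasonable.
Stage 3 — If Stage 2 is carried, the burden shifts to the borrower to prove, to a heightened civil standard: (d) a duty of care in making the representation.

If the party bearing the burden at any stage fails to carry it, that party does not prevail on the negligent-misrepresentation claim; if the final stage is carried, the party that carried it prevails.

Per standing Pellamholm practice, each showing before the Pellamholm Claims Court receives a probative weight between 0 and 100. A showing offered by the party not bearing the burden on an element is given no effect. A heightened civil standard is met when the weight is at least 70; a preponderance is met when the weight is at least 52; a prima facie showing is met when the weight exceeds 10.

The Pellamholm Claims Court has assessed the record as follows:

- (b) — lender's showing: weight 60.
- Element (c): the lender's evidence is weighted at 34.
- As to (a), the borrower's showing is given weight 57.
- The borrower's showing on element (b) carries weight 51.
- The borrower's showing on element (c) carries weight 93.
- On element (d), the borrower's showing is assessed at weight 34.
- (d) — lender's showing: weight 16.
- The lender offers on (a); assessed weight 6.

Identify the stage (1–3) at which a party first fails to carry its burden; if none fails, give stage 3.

stage 1

At Stage 1 the borrower must meet a preponderance (weight is at least 52): on (a) the weight is 57 (the lender's 6 is given no effect), which does reach 52, so (a) meets the standard; on (b) the weight is 51 (the lender's 60 is given no effect), < 52, so (b) does not meet the standard.
  The borrower does not carry Stage 1.
The lender prevails.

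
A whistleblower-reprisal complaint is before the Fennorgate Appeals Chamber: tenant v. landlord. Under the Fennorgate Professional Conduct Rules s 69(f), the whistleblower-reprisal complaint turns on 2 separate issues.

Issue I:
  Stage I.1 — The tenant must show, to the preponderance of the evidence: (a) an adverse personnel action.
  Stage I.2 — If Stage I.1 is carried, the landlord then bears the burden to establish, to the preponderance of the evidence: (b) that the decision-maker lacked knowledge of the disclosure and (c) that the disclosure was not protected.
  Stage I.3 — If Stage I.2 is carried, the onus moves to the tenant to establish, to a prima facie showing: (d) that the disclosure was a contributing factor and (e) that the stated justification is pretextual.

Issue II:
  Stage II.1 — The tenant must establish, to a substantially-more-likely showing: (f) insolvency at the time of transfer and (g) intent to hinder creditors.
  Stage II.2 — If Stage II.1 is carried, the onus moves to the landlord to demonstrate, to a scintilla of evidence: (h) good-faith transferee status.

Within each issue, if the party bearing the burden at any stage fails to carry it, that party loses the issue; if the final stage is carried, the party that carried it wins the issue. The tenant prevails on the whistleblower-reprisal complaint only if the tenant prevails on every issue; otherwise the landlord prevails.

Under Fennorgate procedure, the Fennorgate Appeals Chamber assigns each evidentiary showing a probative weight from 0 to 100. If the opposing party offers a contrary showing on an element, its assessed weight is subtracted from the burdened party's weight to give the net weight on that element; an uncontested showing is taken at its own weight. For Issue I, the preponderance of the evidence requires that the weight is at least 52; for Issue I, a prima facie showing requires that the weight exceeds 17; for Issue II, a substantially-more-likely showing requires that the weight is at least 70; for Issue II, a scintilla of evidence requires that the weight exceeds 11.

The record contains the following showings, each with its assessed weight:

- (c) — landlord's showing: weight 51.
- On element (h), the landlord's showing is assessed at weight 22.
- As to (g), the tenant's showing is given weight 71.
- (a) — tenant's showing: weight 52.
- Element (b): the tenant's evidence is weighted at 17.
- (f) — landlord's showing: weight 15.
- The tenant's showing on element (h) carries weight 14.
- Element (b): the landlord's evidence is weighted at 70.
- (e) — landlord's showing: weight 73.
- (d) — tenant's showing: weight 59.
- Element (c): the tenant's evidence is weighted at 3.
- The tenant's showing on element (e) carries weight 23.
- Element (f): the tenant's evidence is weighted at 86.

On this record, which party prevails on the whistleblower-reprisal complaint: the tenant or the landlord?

— Issue I —
Stage I.1 — burden on tenant; standard: the preponderance of the evidence (weight is at least 52).
    (a): 52 ≥ 52 [met]
  The tenant carries Stage I.1; the landlord now bears the burden.
Stage I.2 — burden on landlord; standard: the preponderance of the evidence (weight is at least 52).
    (b): 70 − 17 = 53 ≥ 52 [met]
    (c): 51 − 3 = 48 < 52 [not met]
  The landlord does not carry Stage I.2.
The analysis ends at Stage I.2; the tenant prevails on this issue.
— Issue II —
Stage II.1 — burden on tenant; standard: a substantially-more-likely showing (weight is at least 70).
    (f): 86 − 15 = 71 ≥ 70 [met]
    (g): 71 ≥ 70 [met]
  Stage II.1 is satisfied; the onus moves to the landlord.
Stage II.2 — burden on landlord; standard: a scintilla of evidence (weight exceeds 11).
    (h): 22 − 14 = 8 ≤ 11 [not met]
  The landlord does not carry Stage II.2.
The tenant prevails on this issue.
Per-issue: Issue I → tenant; Issue II → tenant. The tenant must prevail on every issue; overall, the tenant prevails.

tenant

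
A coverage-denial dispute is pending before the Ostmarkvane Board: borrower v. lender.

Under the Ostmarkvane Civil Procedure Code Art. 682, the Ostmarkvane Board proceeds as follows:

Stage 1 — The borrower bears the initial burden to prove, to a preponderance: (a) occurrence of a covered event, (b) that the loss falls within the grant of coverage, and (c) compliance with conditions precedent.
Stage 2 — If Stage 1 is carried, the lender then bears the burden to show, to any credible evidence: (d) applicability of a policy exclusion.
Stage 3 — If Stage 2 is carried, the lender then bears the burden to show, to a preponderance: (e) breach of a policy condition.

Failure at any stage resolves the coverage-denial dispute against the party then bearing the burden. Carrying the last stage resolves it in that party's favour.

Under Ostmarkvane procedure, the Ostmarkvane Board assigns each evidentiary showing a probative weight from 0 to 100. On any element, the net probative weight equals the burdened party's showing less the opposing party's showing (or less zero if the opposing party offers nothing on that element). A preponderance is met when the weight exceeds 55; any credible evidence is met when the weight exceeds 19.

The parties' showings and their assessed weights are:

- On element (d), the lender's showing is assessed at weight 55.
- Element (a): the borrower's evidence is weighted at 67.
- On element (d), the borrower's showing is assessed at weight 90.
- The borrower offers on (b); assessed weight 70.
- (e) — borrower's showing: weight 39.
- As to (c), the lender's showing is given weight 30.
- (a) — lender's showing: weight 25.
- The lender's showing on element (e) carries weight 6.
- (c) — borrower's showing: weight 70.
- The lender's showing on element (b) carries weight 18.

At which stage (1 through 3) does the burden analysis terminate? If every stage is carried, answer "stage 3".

stage 1

Stage 1 — burden on borrower; standard: a preponderance (weight exceeds 55).
    (a): 67 − 25 = 42 ≤ 55 [not met]
    (b): 70 − 18 = 52 ≤ 55 [not met]
    (c): 70 − 30 = 40 ≤ 55 [not met]
  The borrower does not carry Stage 1.
The analysis ends at Stage 1; the lender prevails.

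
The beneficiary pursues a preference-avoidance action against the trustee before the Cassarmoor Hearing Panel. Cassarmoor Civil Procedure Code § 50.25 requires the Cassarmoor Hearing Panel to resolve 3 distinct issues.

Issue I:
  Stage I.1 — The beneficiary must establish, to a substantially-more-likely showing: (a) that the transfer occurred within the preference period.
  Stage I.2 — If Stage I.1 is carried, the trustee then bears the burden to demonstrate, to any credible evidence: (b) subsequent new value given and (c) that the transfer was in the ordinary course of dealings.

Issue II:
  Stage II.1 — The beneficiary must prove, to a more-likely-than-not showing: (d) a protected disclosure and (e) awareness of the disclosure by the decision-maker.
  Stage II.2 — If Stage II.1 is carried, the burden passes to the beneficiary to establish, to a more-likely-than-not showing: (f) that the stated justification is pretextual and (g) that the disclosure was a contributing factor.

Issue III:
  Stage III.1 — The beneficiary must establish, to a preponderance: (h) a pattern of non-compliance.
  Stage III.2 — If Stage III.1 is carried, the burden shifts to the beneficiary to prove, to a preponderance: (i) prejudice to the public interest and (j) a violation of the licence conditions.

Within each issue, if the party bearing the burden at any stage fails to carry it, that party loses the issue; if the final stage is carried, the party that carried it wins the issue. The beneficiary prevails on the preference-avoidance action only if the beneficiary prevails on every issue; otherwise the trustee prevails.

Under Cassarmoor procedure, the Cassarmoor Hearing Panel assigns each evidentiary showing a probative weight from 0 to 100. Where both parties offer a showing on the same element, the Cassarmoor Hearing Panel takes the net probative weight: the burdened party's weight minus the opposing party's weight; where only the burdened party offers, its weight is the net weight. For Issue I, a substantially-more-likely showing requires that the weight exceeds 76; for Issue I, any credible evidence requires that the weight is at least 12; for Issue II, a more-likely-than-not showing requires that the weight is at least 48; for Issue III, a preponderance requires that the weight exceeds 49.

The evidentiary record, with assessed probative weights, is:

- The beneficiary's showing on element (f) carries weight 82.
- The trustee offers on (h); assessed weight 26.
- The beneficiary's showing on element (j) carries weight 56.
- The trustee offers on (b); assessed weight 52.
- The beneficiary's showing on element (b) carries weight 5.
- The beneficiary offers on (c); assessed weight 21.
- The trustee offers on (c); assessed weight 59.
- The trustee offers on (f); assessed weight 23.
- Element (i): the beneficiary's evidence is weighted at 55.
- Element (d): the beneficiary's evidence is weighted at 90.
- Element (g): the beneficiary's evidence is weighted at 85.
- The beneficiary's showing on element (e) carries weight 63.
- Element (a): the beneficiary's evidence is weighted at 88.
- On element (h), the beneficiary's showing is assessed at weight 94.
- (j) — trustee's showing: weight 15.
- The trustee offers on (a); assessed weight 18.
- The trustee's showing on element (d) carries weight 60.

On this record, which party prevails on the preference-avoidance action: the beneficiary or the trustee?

trustee

— Issue I —
Stage I.1 (beneficiary, a substantially-more-likely showing, weight exceeds 76): (a) net 88−18=70 ≤ 76 — fails.
  The beneficiary does not carry Stage I.1.
The analysis ends at Stage I.1; the trustee prevails on this issue.
— Issue II —
Stage II.1 (beneficiary, a more-likely-than-not showing, weight is at least 48): (d) net 90−60=30 < 48 — fails; (e) 63 ≥ 48 — meets.
  Not every element is met, so the beneficiary fails to carry Stage II.1.
The analysis ends at Stage II.1; the trustee prevails on this issue.
— Issue III —
Stage III.1 (beneficiary, a preponderance, weight exceeds 49): (h) net 94−26=68 > 49 — meets.
  Stage III.1 is satisfied; the beneficiary continues to bear the burden.
Stage III.2 (beneficiary, a preponderance, weight exceeds 49): (i) 55 > 49 — meets; (j) net 56−15=41 ≤ 49 — fails.
  Not every element is met, so the beneficiary fails to carry Stage III.2.
The trustee prevails on this issue.
Per-issue: Issue I → trustee; Issue II → trustee; Issue III → trustee. The beneficiary must prevail on every issue; overall, the trustee prevails.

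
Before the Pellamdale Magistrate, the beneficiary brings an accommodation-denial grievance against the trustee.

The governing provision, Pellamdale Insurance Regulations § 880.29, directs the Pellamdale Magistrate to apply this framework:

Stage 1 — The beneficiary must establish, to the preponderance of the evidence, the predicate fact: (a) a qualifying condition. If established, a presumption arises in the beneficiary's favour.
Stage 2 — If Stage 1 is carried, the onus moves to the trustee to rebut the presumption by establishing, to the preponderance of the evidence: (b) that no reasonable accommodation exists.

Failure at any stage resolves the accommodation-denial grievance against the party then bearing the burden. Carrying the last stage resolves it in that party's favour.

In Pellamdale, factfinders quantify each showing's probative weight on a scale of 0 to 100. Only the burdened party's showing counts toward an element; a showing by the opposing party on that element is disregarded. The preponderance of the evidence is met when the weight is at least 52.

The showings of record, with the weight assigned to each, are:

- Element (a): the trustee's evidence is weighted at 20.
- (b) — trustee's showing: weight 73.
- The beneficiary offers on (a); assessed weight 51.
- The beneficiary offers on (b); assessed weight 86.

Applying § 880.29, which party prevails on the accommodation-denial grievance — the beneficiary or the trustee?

trustee

Stage 1 — burden on beneficiary; standard: the preponderance of the evidence (weight is at least 52).
    (a): 51 (trustee's 20 disregarded) < 52 [not met]
  The beneficiary does not carry Stage 1.
The trustee prevails.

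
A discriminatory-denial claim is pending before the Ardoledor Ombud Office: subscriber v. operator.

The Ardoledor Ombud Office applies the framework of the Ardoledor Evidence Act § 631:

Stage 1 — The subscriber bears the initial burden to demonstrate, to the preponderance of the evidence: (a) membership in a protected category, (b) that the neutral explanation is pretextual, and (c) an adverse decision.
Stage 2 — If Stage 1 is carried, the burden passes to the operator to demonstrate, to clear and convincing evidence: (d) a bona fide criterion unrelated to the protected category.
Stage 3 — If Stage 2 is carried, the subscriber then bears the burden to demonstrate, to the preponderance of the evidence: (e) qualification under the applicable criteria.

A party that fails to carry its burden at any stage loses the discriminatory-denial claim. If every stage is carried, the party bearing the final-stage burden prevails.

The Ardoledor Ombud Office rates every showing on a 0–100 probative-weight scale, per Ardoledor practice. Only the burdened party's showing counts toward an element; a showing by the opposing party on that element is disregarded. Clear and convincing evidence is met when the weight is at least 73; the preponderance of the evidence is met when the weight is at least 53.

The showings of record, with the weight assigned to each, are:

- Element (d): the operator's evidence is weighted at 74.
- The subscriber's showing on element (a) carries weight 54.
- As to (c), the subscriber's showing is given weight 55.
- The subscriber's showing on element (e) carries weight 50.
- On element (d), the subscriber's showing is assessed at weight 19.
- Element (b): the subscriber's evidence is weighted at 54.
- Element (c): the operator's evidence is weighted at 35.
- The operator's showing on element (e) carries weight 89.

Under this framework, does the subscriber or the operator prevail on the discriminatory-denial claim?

At Stage 1 the subscriber must meet the preponderance of the evidence (weight is at least 53): on (a) the weight is 54, which does reach 53, so (a) meets the standard; on (b) the weight is 54, which does reach 53, so (b) meets the standard; on (c) the weight is 55 (the operator's 35 is given no effect), which does reach 53, so (c) meets the standard.
  The subscriber carries Stage 1; the operator now bears the burden.
At Stage 2 the operator must meet clear and convincing evidence (weight is at least 73): on (d) the weight is 74 (the subscriber's 19 is given no effect), which does reach 73, so (d) meets the standard.
  Stage 2 is satisfied; the onus moves to the subscriber.
At Stage 3 the subscriber must meet the preponderance of the evidence (weight is at least 53): on (e) the weight is 50 (the operator's 89 is given no effect), < 53, so (e) does not meet the standard.
  The subscriber does not carry Stage 3.
The operator prevails.

operator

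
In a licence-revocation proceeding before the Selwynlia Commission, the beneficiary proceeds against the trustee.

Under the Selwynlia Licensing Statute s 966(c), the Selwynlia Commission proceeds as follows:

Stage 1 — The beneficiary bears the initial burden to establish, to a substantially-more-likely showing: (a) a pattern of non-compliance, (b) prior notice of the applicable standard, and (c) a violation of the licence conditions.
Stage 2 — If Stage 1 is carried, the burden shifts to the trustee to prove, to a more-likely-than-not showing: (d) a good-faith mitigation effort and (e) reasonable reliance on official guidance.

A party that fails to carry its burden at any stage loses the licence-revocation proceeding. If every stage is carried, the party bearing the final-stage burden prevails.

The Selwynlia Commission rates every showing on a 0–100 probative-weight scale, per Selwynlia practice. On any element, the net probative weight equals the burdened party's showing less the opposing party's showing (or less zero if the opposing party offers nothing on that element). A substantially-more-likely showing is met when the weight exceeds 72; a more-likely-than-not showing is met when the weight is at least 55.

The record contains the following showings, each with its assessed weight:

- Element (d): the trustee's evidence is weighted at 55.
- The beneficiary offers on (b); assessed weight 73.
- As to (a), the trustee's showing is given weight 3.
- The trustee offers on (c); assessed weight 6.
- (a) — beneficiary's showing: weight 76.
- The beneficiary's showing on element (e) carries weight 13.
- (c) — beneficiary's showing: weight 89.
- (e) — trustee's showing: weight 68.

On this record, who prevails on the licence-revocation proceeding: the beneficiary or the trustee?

trustee

Stage 1 — burden on beneficiary; standard: a substantially-more-likely showing (weight exceeds 72).
    (a): 76 − 3 = 73 > 72 [met]
    (b): 73 > 72 [met]
    (c): 89 − 6 = 83 > 72 [met]
  The beneficiary carries Stage 1; the trustee now bears the burden.
Stage 2 — burden on trustee; standard: a more-likely-than-not showing (weight is at least 55).
    (d): 55 ≥ 55 [met]
    (e): 68 − 13 = 55 ≥ 55 [met]
  The trustee carries the last stage.
With every stage satisfied, the trustee prevails.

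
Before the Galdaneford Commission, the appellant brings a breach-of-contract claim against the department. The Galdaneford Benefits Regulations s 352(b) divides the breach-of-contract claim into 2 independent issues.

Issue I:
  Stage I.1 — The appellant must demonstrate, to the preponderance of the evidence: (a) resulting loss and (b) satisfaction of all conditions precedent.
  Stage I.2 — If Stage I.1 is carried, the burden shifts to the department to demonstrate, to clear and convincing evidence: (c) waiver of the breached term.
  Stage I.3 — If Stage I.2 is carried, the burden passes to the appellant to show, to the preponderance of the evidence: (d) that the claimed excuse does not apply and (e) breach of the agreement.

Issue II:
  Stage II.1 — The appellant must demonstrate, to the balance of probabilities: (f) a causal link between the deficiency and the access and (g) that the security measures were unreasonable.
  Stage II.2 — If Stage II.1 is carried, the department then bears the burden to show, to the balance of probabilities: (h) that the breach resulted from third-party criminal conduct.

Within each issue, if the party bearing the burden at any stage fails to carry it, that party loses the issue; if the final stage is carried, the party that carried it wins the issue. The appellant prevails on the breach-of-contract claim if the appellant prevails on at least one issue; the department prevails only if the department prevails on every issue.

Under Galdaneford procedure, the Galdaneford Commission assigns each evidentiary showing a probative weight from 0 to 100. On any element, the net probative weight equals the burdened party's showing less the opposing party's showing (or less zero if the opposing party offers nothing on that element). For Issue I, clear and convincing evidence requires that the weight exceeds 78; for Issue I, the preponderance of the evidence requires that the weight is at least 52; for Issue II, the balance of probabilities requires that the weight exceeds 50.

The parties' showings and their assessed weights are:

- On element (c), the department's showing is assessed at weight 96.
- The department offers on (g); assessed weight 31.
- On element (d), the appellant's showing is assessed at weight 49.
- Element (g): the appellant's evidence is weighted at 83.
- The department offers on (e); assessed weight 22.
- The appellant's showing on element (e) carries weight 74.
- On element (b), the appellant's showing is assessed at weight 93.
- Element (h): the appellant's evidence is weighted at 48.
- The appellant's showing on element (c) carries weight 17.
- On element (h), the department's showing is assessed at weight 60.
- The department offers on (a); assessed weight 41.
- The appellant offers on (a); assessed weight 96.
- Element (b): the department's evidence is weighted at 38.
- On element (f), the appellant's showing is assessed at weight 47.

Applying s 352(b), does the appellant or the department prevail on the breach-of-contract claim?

— Issue I —
At Stage I.1 the appellant must meet the preponderance of the evidence (weight is at least 52): on (a) the weight is 96 less the opposing 41 gives net 55, ≥ 52, so (a) meets the standard; on (b) the weight is 93 less the opposing 38 gives net 55, ≥ 52, so (b) meets the standard.
  All elements met. The burden passes to the department.
At Stage I.2 the department must meet clear and convincing evidence (weight exceeds 78): on (c) the weight is 96 less the opposing 17 gives net 79, > 78, so (c) meets the standard.
  All elements met. The burden passes to the appellant.
At Stage I.3 the appellant must meet the preponderance of the evidence (weight is at least 52): on (d) the weight is 49, < 52, so (d) does not meet the standard; on (e) the weight is 74 less the opposing 22 gives net 52, which does reach 52, so (e) meets the standard.
  Stage I.3 not carried; the appellant fails its burden.
The analysis ends at Stage I.3; the department prevails on this issue.
— Issue II —
At Stage II.1 the appellant must meet the balance of probabilities (weight exceeds 50): on (f) the weight is 47, ≤ 50, so (f) does not meet the standard; on (g) the weight is 83 less the opposing 31 gives net 52, > 50, so (g) meets the standard.
  Stage II.1 not carried; the appellant fails its burden.
So the department prevails on this issue.
Per-issue: Issue I → department; Issue II → department. The appellant must prevail on at least one issue; overall, the department prevails.

department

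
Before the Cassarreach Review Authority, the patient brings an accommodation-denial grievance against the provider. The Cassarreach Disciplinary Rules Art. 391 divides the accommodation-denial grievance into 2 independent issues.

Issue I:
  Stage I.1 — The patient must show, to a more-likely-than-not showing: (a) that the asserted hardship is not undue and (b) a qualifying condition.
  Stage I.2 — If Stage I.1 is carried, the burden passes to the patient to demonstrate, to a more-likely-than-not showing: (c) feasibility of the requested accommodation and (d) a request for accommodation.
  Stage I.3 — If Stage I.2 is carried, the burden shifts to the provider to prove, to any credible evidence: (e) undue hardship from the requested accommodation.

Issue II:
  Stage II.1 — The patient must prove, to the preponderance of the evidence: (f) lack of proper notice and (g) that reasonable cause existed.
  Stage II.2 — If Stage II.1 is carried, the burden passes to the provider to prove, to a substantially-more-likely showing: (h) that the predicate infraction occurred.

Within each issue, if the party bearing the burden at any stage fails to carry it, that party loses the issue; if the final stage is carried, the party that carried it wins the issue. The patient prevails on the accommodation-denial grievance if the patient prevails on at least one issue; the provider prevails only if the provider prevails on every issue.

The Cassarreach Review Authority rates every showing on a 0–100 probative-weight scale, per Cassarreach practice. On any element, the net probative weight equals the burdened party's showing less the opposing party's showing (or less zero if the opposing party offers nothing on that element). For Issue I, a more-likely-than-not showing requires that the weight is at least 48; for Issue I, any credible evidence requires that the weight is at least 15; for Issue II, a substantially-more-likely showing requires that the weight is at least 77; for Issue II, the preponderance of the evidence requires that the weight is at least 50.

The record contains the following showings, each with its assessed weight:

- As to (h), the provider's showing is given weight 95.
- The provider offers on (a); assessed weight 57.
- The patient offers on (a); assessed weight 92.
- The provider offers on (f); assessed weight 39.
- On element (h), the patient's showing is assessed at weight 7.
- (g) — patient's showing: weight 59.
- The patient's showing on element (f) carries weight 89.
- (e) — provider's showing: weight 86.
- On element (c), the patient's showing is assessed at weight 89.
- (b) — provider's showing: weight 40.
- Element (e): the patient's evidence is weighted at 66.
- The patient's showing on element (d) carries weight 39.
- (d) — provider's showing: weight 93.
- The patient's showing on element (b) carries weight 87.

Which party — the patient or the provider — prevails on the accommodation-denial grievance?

provider

— Issue I —
At Stage I.1 the patient must meet a more-likely-than-not showing (weight is at least 48): on (a) the weight is 92 less the opposing 57 gives net 35, which does not reach 48, so (a) does not meet the standard; on (b) the weight is 87 less the opposing 40 gives net 47, which does not reach 48, so (b) does not meet the standard.
  Not every element is met, so the patient fails to carry Stage I.1.
So the provider prevails on this issue.
— Issue II —
At Stage II.1 the patient must meet the preponderance of the evidence (weight is at least 50): on (f) the weight is 89 less the opposing 39 gives net 50, ≥ 50, so (f) meets the standard; on (g) the weight is 59, which does reach 50, so (g) meets the standard.
  All elements met. The burden passes to the provider.
At Stage II.2 the provider must meet a substantially-more-likely showing (weight is at least 77): on (h) the weight is 95 less the opposing 7 gives net 88, which does reach 77, so (h) meets the standard.
  Stage II.2 carried; the final stage is satisfied.
Every stage carried; the provider prevails on this issue.
Per-issue: Issue I → provider; Issue II → provider. The patient must prevail on at least one issue; overall, the provider prevails.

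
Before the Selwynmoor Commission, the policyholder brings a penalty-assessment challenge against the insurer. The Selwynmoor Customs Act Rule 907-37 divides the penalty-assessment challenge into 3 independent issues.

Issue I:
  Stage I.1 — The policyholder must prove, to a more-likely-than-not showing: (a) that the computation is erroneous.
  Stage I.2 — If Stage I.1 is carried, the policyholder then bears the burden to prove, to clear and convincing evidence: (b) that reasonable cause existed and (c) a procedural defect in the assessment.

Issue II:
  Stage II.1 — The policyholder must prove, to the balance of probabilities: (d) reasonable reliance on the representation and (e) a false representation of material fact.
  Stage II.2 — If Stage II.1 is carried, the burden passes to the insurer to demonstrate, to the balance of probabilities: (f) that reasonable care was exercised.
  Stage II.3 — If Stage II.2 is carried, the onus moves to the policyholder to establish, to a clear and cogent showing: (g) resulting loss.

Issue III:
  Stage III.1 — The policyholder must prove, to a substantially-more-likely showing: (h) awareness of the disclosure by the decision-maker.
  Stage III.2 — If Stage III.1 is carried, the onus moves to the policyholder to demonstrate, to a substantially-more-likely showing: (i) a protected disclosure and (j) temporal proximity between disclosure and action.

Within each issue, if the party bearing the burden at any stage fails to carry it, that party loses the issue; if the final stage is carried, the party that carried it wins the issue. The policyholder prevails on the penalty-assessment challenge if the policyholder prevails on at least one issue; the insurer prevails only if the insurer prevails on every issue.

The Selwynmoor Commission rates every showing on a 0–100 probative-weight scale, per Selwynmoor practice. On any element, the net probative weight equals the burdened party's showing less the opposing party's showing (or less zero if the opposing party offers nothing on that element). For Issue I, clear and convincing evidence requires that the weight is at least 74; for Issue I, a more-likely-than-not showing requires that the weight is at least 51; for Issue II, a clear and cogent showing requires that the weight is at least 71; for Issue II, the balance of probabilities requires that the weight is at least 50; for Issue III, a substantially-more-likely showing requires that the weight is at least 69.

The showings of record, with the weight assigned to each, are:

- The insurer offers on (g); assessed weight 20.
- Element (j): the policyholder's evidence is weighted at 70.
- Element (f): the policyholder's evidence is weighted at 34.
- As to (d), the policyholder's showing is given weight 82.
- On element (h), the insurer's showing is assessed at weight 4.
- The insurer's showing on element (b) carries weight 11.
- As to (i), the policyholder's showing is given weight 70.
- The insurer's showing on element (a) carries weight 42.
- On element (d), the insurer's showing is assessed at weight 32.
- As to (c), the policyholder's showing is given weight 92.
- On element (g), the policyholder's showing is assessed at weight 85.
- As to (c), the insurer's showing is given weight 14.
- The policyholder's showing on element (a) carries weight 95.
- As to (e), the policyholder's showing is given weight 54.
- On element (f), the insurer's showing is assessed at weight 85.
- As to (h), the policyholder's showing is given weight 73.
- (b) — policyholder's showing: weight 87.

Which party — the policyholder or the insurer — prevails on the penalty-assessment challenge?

policyholder

— Issue I —
Stage I.1 — burden on policyholder; standard: a more-likely-than-not showing (weight is at least 51).
    (a): 95 − 42 = 53 ≥ 51 [met]
  Stage I.1 carried; the burden remains with the policyholder.
Stage I.2 — burden on policyholder; standard: clear and convincing evidence (weight is at least 74).
    (b): 87 − 11 = 76 ≥ 74 [met]
    (c): 92 − 14 = 78 ≥ 74 [met]
  Stage I.2 carried; the final stage is satisfied.
Every stage carried; the policyholder prevails on this issue.
— Issue II —
Stage II.1 (policyholder, the balance of probabilities, weight is at least 50): (d) net 82−32=50 ≥ 50 — meets; (e) 54 ≥ 50 — meets.
  Stage II.1 carried; the burden shifts to the insurer.
Stage II.2 (insurer, the balance of probabilities, weight is at least 50): (f) net 85−34=51 ≥ 50 — meets.
  The insurer carries Stage II.2; the policyholder now bears the burden.
Stage II.3 (policyholder, a clear and cogent showing, weight is at least 71): (g) net 85−20=65 < 71 — fails.
  Not every element is met, so the policyholder fails to carry Stage II.3.
The analysis ends at Stage II.3; the insurer prevails on this issue.
— Issue III —
Stage III.1 — burden on policyholder; standard: a substantially-more-likely showing (weight is at least 69).
    (h): 73 − 4 = 69 ≥ 69 [met]
  Stage III.1 carried; the burden remains with the policyholder.
Stage III.2 — burden on policyholder; standard: a substantially-more-likely showing (weight is at least 69).
    (i): 70 ≥ 69 [met]
    (j): 70 ≥ 69 [met]
  All elements met at the final stage.
Every stage carried; the policyholder prevails on this issue.
Per-issue: Issue I → policyholder; Issue II → insurer; Issue III → policyholder. The policyholder must prevail on at least one issue; overall, the policyholder prevails.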